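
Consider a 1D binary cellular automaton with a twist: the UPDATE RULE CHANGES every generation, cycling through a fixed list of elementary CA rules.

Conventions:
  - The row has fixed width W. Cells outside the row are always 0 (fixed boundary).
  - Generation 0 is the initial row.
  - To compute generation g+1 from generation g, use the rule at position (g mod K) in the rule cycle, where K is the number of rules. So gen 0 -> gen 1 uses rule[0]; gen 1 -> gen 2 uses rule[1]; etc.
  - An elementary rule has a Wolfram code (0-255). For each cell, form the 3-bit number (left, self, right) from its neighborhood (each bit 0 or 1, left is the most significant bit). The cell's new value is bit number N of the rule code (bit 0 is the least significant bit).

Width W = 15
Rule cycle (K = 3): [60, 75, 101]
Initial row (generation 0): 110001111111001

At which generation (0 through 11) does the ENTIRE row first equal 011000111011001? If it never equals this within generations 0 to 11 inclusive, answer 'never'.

Answer: never

Derivation:
Gen 0: 110001111111001
Gen 1 (rule 60): 101001000000101
Gen 2 (rule 75): 000010011111000
Gen 3 (rule 101): 111010000001011
Gen 4 (rule 60): 100111000001110
Gen 5 (rule 75): 001101011111010
Gen 6 (rule 101): 100111100001110
Gen 7 (rule 60): 110100010001001
Gen 8 (rule 75): 110001100110010
Gen 9 (rule 101): 010100100010010
Gen 10 (rule 60): 011110110011011
Gen 11 (rule 75): 110010110111011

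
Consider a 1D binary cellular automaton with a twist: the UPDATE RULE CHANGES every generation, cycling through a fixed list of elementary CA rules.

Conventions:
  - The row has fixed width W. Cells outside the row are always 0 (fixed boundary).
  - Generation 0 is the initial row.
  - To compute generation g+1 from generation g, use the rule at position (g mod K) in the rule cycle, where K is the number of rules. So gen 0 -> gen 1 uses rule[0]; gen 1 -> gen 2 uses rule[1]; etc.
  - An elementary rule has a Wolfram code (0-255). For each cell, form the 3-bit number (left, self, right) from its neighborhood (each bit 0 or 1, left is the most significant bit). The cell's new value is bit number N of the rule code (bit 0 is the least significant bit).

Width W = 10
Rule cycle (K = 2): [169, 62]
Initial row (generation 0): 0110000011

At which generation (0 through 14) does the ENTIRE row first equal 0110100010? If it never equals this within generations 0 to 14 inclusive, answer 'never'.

Answer: never

Derivation:
Gen 0: 0110000011
Gen 1 (rule 169): 0100111010
Gen 2 (rule 62): 1111100111
Gen 3 (rule 169): 1111000110
Gen 4 (rule 62): 1000101101
Gen 5 (rule 169): 0010011010
Gen 6 (rule 62): 0111110111
Gen 7 (rule 169): 0111101110
Gen 8 (rule 62): 1100011001
Gen 9 (rule 169): 1001010000
Gen 10 (rule 62): 1111111000
Gen 11 (rule 169): 1111110011
Gen 12 (rule 62): 1000001110
Gen 13 (rule 169): 0011101100
Gen 14 (rule 62): 0110011010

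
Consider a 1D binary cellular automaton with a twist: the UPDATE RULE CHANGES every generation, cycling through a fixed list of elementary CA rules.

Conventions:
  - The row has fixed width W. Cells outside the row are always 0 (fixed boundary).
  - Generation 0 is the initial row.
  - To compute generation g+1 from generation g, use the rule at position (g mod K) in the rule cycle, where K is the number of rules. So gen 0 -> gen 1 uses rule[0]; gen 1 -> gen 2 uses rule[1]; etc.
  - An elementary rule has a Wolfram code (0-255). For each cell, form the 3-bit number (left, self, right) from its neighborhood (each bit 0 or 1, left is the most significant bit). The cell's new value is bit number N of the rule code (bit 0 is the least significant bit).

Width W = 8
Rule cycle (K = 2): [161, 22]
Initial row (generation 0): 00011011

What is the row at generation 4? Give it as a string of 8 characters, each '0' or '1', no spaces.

Answer: 11110110

Derivation:
Gen 0: 00011011
Gen 1 (rule 161): 11000100
Gen 2 (rule 22): 00101110
Gen 3 (rule 161): 10010100
Gen 4 (rule 22): 11110110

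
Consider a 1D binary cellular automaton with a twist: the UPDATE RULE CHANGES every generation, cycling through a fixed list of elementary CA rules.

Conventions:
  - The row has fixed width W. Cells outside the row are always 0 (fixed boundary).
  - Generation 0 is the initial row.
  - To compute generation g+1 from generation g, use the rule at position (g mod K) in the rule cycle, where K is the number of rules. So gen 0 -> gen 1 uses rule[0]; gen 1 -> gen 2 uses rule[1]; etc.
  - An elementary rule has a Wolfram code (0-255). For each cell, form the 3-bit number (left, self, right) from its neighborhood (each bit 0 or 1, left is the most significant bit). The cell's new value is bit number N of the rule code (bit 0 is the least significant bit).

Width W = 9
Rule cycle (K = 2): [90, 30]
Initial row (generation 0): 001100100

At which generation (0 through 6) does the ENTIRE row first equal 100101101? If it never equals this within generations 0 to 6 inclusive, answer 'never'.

Gen 0: 001100100
Gen 1 (rule 90): 011111010
Gen 2 (rule 30): 110000011
Gen 3 (rule 90): 111000111
Gen 4 (rule 30): 100101100
Gen 5 (rule 90): 011001110
Gen 6 (rule 30): 110111001

Answer: never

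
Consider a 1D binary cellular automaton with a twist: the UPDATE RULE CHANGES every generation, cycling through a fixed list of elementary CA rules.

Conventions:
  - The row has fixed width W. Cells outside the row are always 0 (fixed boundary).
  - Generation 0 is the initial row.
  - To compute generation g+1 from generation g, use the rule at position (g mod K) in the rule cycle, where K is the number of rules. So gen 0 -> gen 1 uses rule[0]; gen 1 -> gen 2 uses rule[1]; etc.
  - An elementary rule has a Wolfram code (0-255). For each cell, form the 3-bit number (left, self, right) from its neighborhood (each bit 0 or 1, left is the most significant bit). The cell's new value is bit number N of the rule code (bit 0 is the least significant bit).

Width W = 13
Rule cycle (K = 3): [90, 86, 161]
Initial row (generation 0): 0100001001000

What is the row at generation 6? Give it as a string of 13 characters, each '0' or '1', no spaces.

Answer: 0100001101000

Derivation:
Gen 0: 0100001001000
Gen 1 (rule 90): 1010010110100
Gen 2 (rule 86): 1011110010110
Gen 3 (rule 161): 0101100001000
Gen 4 (rule 90): 1001110010100
Gen 5 (rule 86): 1110011110110
Gen 6 (rule 161): 0100001101000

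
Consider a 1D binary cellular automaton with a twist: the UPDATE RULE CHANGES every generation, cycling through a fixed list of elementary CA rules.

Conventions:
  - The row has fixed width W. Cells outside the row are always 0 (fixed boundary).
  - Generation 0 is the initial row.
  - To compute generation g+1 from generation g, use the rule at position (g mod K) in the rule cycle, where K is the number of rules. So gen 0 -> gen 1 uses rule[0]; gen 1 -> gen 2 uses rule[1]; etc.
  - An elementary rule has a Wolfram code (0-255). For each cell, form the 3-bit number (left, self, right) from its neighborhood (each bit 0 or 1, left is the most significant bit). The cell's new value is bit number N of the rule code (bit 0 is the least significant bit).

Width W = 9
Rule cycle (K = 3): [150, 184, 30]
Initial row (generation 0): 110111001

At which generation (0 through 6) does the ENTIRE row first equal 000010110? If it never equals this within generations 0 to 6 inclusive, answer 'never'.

Answer: 5

Derivation:
Gen 0: 110111001
Gen 1 (rule 150): 000010111
Gen 2 (rule 184): 000001110
Gen 3 (rule 30): 000011001
Gen 4 (rule 150): 000100111
Gen 5 (rule 184): 000010110
Gen 6 (rule 30): 000110101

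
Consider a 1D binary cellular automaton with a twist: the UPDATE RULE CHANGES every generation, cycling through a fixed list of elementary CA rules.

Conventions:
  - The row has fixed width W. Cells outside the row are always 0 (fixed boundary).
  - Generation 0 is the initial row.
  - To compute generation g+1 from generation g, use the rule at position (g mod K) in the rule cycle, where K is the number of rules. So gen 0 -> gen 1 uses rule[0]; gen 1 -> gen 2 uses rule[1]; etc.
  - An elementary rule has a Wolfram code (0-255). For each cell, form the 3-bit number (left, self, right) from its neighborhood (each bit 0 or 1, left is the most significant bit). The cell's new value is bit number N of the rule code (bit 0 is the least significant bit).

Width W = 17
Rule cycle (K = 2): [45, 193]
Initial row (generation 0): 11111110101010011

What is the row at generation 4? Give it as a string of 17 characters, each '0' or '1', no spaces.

Answer: 00001110001110011

Derivation:
Gen 0: 11111110101010011
Gen 1 (rule 45): 10000001111110010
Gen 2 (rule 193): 00111100111110000
Gen 3 (rule 45): 10100000100000111
Gen 4 (rule 193): 00001110001110011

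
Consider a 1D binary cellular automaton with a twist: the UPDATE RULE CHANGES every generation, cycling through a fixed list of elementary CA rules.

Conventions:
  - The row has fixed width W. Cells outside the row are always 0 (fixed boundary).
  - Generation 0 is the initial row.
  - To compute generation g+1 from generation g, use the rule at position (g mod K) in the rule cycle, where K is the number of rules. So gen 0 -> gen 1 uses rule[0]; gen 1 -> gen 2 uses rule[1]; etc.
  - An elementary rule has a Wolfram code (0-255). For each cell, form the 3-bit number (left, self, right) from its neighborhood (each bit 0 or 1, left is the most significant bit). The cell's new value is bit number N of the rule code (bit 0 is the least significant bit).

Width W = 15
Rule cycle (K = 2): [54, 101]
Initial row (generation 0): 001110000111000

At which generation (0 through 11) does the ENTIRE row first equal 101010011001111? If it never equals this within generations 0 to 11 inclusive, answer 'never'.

Gen 0: 001110000111000
Gen 1 (rule 54): 010001001000100
Gen 2 (rule 101): 010101001010101
Gen 3 (rule 54): 111111111111111
Gen 4 (rule 101): 000000000000001
Gen 5 (rule 54): 000000000000011
Gen 6 (rule 101): 111111111111001
Gen 7 (rule 54): 000000000000111
Gen 8 (rule 101): 111111111110001
Gen 9 (rule 54): 000000000001011
Gen 10 (rule 101): 111111111101101
Gen 11 (rule 54): 000000000010011

Answer: never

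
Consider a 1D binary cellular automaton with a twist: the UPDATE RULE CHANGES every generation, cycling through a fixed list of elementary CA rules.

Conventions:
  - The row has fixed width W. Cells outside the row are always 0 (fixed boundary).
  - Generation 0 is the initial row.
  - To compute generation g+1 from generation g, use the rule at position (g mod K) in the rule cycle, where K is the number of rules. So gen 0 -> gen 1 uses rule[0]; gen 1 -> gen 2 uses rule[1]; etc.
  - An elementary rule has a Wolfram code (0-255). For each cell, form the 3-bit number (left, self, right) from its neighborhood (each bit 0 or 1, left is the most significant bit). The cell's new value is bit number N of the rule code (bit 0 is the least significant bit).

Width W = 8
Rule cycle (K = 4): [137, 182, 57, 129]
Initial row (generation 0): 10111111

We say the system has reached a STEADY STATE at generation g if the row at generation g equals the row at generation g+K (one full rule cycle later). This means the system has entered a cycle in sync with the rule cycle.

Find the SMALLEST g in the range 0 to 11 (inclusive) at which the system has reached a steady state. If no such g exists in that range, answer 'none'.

Gen 0: 10111111
Gen 1 (rule 137): 00111110
Gen 2 (rule 182): 01011101
Gen 3 (rule 57): 00110010
Gen 4 (rule 129): 10000000
Gen 5 (rule 137): 00111111
Gen 6 (rule 182): 01011110
Gen 7 (rule 57): 00110001
Gen 8 (rule 129): 10000100
Gen 9 (rule 137): 00110001
Gen 10 (rule 182): 01001011
Gen 11 (rule 57): 00100110
Gen 12 (rule 129): 10000000
Gen 13 (rule 137): 00111111
Gen 14 (rule 182): 01011110
Gen 15 (rule 57): 00110001

Answer: none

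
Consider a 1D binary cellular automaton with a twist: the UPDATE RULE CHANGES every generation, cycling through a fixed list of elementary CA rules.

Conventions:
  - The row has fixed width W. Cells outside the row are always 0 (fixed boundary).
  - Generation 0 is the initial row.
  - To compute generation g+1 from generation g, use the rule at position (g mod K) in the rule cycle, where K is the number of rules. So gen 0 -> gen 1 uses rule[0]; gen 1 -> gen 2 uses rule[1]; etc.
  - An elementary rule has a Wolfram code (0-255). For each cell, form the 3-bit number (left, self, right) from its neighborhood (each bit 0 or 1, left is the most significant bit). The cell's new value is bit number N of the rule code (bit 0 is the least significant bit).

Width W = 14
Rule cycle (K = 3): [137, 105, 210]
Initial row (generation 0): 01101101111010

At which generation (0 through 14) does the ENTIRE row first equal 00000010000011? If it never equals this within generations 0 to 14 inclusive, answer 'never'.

Gen 0: 01101101111010
Gen 1 (rule 137): 01001001110000
Gen 2 (rule 105): 00000001010111
Gen 3 (rule 210): 00000010000011
Gen 4 (rule 137): 11111000111010
Gen 5 (rule 105): 10001010101100
Gen 6 (rule 210): 01010000000110
Gen 7 (rule 137): 00000111110100
Gen 8 (rule 105): 11110100011001
Gen 9 (rule 210): 01110010101110
Gen 10 (rule 137): 01100000001100
Gen 11 (rule 105): 01101111101101
Gen 12 (rule 210): 10100111100100
Gen 13 (rule 137): 00000111000001
Gen 14 (rule 105): 11110101011100

Answer: 3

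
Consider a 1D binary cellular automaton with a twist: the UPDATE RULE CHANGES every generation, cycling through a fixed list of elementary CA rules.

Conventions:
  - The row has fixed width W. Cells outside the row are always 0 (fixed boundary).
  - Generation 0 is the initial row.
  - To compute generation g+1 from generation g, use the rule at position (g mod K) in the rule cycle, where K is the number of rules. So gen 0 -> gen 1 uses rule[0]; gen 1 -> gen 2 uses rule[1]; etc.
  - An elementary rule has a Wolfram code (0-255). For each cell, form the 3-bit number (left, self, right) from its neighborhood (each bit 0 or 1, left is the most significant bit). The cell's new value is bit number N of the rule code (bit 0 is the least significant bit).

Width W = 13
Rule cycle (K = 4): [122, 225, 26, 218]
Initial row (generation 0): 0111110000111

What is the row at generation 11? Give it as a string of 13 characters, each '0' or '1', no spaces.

Answer: 1100000000000

Derivation:
Gen 0: 0111110000111
Gen 1 (rule 122): 1100011001101
Gen 2 (rule 225): 0101001000110
Gen 3 (rule 26): 1000110101101
Gen 4 (rule 218): 0101110001100
Gen 5 (rule 122): 1011011011110
Gen 6 (rule 225): 0101101101110
Gen 7 (rule 26): 1001001001001
Gen 8 (rule 218): 0110110110110
Gen 9 (rule 122): 1111111111111
Gen 10 (rule 225): 0111111111111
Gen 11 (rule 26): 1100000000000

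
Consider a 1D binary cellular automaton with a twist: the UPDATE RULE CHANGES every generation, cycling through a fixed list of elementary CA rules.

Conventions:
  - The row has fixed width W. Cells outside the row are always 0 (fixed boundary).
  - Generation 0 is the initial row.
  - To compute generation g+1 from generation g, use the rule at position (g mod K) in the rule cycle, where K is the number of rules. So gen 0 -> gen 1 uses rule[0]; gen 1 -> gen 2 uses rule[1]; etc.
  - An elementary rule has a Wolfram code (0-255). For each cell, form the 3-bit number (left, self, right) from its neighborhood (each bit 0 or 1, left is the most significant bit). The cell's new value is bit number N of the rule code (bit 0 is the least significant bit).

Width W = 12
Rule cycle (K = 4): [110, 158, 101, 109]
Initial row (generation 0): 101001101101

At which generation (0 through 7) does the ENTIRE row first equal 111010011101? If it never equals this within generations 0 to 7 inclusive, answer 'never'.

Answer: 6

Derivation:
Gen 0: 101001101101
Gen 1 (rule 110): 111011111111
Gen 2 (rule 158): 110011111110
Gen 3 (rule 101): 010000000010
Gen 4 (rule 109): 010111111010
Gen 5 (rule 110): 111100001110
Gen 6 (rule 158): 111010011101
Gen 7 (rule 101): 001110000111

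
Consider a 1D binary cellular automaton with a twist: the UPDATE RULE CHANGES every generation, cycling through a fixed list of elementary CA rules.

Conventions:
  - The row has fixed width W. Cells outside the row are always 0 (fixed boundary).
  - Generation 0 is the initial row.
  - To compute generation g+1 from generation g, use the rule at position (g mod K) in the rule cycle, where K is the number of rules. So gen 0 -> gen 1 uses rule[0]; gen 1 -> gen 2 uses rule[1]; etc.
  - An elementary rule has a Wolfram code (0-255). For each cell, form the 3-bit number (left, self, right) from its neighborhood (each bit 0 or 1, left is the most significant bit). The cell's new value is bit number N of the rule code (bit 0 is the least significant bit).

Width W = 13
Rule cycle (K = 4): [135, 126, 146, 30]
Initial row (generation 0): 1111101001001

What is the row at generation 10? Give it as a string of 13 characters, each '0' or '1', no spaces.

Answer: 1000011110111

Derivation:
Gen 0: 1111101001001
Gen 1 (rule 135): 0111001011011
Gen 2 (rule 126): 1101111111111
Gen 3 (rule 146): 0000111111110
Gen 4 (rule 30): 0001100000001
Gen 5 (rule 135): 1110001111111
Gen 6 (rule 126): 1011011000001
Gen 7 (rule 146): 0000000100010
Gen 8 (rule 30): 0000001110111
Gen 9 (rule 135): 1111110100010
Gen 10 (rule 126): 1000011110111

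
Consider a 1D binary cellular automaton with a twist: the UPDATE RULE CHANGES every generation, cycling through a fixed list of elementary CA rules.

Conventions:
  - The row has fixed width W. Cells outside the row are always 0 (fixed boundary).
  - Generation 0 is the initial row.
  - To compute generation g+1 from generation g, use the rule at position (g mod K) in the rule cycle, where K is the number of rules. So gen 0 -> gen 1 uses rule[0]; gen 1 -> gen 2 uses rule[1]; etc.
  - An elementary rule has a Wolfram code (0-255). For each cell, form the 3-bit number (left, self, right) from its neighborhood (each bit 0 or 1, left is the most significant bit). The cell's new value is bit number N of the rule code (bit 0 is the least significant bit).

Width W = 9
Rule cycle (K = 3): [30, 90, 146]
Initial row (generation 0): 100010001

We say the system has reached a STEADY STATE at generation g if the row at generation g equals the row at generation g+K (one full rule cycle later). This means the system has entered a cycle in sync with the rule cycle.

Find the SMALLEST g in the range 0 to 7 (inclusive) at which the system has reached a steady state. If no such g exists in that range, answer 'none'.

Gen 0: 100010001
Gen 1 (rule 30): 110111011
Gen 2 (rule 90): 110101011
Gen 3 (rule 146): 000000000
Gen 4 (rule 30): 000000000
Gen 5 (rule 90): 000000000
Gen 6 (rule 146): 000000000
Gen 7 (rule 30): 000000000
Gen 8 (rule 90): 000000000
Gen 9 (rule 146): 000000000
Gen 10 (rule 30): 000000000

Answer: 3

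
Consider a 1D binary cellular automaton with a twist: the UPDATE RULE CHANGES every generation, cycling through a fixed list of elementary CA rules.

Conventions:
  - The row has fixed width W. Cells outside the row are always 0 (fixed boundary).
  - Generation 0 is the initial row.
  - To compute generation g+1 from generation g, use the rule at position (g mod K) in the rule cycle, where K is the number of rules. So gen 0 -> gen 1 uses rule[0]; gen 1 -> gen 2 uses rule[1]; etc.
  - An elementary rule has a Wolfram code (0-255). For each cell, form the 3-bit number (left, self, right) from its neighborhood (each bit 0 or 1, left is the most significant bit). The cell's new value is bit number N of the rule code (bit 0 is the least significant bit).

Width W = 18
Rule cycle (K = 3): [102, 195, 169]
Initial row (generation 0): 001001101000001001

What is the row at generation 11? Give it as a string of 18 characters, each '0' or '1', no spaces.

Answer: 000101100001101001

Derivation:
Gen 0: 001001101000001001
Gen 1 (rule 102): 011010111000011011
Gen 2 (rule 195): 101000011011101001
Gen 3 (rule 169): 010011010111010000
Gen 4 (rule 102): 110101111001110000
Gen 5 (rule 195): 010000111010110111
Gen 6 (rule 169): 000110110101101110
Gen 7 (rule 102): 001011011110110010
Gen 8 (rule 195): 110001001110010100
Gen 9 (rule 169): 100100001100001001
Gen 10 (rule 102): 101100010100011011
Gen 11 (rule 195): 000101100001101001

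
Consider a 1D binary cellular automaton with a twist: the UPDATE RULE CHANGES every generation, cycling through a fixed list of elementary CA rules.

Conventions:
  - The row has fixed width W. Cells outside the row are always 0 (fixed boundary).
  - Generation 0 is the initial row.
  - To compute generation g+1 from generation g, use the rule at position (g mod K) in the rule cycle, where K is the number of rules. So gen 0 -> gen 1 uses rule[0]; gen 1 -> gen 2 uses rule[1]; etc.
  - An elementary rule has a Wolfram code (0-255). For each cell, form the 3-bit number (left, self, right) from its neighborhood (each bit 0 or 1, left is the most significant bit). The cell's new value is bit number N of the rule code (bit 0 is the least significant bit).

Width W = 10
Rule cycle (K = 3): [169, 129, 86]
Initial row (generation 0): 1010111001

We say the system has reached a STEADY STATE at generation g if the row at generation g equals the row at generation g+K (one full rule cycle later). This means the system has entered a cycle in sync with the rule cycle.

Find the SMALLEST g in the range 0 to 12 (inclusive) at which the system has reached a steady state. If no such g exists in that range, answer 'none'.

Gen 0: 1010111001
Gen 1 (rule 169): 0101110000
Gen 2 (rule 129): 0000100111
Gen 3 (rule 86): 0001111001
Gen 4 (rule 169): 1101110000
Gen 5 (rule 129): 0000100111
Gen 6 (rule 86): 0001111001
Gen 7 (rule 169): 1101110000
Gen 8 (rule 129): 0000100111
Gen 9 (rule 86): 0001111001
Gen 10 (rule 169): 1101110000
Gen 11 (rule 129): 0000100111
Gen 12 (rule 86): 0001111001
Gen 13 (rule 169): 1101110000
Gen 14 (rule 129): 0000100111
Gen 15 (rule 86): 0001111001

Answer: 2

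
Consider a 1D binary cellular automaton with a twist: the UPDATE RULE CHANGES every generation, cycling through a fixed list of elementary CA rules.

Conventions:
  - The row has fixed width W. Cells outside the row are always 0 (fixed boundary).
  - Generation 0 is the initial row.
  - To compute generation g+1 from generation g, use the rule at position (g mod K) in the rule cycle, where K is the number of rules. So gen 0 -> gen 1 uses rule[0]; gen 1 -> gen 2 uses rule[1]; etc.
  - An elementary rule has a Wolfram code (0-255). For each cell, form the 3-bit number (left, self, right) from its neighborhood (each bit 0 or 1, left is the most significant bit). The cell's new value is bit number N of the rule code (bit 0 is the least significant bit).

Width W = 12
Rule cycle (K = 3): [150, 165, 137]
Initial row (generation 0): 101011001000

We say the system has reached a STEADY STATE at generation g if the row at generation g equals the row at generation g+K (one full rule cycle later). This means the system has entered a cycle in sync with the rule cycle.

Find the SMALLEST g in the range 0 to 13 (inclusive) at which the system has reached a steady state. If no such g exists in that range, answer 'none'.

Answer: none

Derivation:
Gen 0: 101011001000
Gen 1 (rule 150): 101000111100
Gen 2 (rule 165): 111010011001
Gen 3 (rule 137): 110000010000
Gen 4 (rule 150): 001000111000
Gen 5 (rule 165): 101010010011
Gen 6 (rule 137): 000000000010
Gen 7 (rule 150): 000000000111
Gen 8 (rule 165): 111111110010
Gen 9 (rule 137): 111111100000
Gen 10 (rule 150): 011111010000
Gen 11 (rule 165): 001110110111
Gen 12 (rule 137): 101100100110
Gen 13 (rule 150): 100011111001
Gen 14 (rule 165): 101001110001
Gen 15 (rule 137): 000001100100
Gen 16 (rule 150): 000010011110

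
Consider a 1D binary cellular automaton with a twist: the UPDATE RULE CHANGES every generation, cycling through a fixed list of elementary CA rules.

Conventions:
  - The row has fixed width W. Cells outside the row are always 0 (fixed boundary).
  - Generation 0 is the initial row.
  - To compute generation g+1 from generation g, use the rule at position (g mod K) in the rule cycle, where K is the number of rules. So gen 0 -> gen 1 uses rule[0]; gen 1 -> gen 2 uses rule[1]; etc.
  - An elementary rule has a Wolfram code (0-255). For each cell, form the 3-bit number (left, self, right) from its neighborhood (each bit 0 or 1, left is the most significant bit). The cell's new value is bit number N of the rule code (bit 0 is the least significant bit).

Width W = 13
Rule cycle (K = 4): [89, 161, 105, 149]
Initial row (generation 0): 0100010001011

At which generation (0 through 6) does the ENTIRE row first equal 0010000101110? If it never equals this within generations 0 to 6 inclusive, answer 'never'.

Answer: 6

Derivation:
Gen 0: 0100010001011
Gen 1 (rule 89): 0011001100011
Gen 2 (rule 161): 1000000001000
Gen 3 (rule 105): 0011111100011
Gen 4 (rule 149): 1001111011000
Gen 5 (rule 89): 0101001011111
Gen 6 (rule 161): 0010000101110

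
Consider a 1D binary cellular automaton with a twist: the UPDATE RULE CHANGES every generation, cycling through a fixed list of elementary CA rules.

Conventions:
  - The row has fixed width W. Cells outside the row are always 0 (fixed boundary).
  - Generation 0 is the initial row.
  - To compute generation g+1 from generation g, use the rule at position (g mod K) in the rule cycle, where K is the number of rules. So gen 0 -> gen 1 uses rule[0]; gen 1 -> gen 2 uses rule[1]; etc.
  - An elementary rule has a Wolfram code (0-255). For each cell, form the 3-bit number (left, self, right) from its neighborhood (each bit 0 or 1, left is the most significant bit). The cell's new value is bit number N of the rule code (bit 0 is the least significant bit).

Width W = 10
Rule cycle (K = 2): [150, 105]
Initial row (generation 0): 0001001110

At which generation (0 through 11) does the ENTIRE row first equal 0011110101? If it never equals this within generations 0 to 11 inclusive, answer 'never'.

Gen 0: 0001001110
Gen 1 (rule 150): 0011110101
Gen 2 (rule 105): 1010011010
Gen 3 (rule 150): 1011100011
Gen 4 (rule 105): 0110101011
Gen 5 (rule 150): 1000101000
Gen 6 (rule 105): 0010010011
Gen 7 (rule 150): 0111111100
Gen 8 (rule 105): 0100000101
Gen 9 (rule 150): 1110001101
Gen 10 (rule 105): 1010101110
Gen 11 (rule 150): 1010100101

Answer: 1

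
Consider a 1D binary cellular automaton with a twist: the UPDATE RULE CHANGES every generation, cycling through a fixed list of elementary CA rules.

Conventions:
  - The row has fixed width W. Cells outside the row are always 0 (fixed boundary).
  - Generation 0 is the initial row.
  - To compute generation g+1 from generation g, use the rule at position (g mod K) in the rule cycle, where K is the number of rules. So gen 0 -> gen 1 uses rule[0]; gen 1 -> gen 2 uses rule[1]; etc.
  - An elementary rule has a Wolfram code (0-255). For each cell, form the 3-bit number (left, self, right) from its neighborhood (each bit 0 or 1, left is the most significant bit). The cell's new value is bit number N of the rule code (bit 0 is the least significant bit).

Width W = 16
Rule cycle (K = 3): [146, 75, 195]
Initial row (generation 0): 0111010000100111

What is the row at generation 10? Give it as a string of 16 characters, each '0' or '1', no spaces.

Gen 0: 0111010000100111
Gen 1 (rule 146): 1010001001011010
Gen 2 (rule 75): 0000110010011000
Gen 3 (rule 195): 1111010100101011
Gen 4 (rule 146): 0110000011000000
Gen 5 (rule 75): 1110111111011111
Gen 6 (rule 195): 0110011111001111
Gen 7 (rule 146): 1001101110110110
Gen 8 (rule 75): 0011101010110110
Gen 9 (rule 195): 1101100000010010
Gen 10 (rule 146): 0000010000101101

Answer: 0000010000101101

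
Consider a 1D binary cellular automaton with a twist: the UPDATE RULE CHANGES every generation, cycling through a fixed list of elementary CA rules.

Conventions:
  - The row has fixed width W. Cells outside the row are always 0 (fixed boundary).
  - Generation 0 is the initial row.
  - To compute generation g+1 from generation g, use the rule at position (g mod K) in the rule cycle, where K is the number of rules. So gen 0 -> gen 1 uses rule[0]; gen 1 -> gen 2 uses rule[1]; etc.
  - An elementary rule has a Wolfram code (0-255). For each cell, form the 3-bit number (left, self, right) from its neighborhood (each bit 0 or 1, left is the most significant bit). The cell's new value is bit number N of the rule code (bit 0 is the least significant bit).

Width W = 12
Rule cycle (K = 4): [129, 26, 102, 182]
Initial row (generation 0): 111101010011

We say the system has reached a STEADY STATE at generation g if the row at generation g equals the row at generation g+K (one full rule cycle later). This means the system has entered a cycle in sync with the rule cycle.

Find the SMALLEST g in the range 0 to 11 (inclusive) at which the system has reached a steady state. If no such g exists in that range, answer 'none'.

Gen 0: 111101010011
Gen 1 (rule 129): 011000000000
Gen 2 (rule 26): 110100000000
Gen 3 (rule 102): 011100000000
Gen 4 (rule 182): 101010000000
Gen 5 (rule 129): 000000111111
Gen 6 (rule 26): 000001100000
Gen 7 (rule 102): 000010100000
Gen 8 (rule 182): 000111110000
Gen 9 (rule 129): 110011100111
Gen 10 (rule 26): 101110011100
Gen 11 (rule 102): 110010100100
Gen 12 (rule 182): 001111111110
Gen 13 (rule 129): 100111111100
Gen 14 (rule 26): 011100000010
Gen 15 (rule 102): 100100000110

Answer: none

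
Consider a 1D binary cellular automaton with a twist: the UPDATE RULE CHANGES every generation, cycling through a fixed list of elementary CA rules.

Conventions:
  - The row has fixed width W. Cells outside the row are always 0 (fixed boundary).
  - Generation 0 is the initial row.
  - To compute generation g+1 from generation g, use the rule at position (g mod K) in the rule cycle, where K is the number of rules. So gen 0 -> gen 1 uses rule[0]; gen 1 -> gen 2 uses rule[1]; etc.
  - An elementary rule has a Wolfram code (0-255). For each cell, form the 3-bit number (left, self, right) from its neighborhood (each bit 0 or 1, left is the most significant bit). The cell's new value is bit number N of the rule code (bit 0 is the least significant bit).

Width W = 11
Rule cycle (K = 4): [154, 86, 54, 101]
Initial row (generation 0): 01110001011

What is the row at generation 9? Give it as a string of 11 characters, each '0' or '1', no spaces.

Gen 0: 01110001011
Gen 1 (rule 154): 11101010010
Gen 2 (rule 86): 00101011111
Gen 3 (rule 54): 01111100000
Gen 4 (rule 101): 00000101111
Gen 5 (rule 154): 00001001110
Gen 6 (rule 86): 00011110011
Gen 7 (rule 54): 00100001100
Gen 8 (rule 101): 10101100101
Gen 9 (rule 154): 00001011000

Answer: 00001011000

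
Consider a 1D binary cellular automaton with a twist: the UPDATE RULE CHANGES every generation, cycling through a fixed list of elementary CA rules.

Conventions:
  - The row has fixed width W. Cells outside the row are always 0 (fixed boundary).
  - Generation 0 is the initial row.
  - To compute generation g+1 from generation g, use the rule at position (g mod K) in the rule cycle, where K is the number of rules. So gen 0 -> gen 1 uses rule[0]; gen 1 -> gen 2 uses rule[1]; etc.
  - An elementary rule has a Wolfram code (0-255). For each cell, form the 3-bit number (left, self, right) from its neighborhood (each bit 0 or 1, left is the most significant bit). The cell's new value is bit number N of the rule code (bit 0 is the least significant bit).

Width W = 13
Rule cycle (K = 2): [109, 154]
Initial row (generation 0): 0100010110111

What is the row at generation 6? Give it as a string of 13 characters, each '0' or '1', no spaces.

Gen 0: 0100010110111
Gen 1 (rule 109): 0101011111101
Gen 2 (rule 154): 1000011111000
Gen 3 (rule 109): 1011010001011
Gen 4 (rule 154): 0010001010010
Gen 5 (rule 109): 1010101110010
Gen 6 (rule 154): 0000001101101

Answer: 0000001101101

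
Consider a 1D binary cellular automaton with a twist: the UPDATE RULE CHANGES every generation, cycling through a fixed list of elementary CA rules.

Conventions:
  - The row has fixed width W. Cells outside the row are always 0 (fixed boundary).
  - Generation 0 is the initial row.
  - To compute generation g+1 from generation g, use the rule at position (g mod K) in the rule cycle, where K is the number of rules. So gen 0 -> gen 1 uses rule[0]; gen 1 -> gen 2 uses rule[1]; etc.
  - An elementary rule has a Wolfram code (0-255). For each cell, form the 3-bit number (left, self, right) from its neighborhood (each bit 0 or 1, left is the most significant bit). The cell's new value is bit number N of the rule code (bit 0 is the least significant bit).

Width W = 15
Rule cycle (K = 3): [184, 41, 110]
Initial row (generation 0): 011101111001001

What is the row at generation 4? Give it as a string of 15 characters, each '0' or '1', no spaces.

Gen 0: 011101111001001
Gen 1 (rule 184): 011011110100100
Gen 2 (rule 41): 010110001000001
Gen 3 (rule 110): 111110011000011
Gen 4 (rule 184): 111101010100010

Answer: 111101010100010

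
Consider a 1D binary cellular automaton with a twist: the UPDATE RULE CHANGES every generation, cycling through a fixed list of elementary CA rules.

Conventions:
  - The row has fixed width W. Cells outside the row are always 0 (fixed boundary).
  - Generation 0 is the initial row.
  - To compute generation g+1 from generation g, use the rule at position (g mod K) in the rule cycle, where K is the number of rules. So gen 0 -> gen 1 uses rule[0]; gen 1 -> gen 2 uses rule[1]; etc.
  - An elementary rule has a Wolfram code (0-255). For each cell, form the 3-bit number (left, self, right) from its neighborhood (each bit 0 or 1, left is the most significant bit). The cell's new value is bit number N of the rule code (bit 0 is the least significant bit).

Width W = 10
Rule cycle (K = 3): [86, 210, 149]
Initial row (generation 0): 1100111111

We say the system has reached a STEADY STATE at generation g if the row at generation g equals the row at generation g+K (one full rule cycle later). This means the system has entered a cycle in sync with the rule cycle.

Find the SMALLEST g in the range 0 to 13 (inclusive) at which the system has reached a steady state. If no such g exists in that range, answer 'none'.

Answer: none

Derivation:
Gen 0: 1100111111
Gen 1 (rule 86): 0111000001
Gen 2 (rule 210): 1011100010
Gen 3 (rule 149): 1001011011
Gen 4 (rule 86): 1111001001
Gen 5 (rule 210): 0111110110
Gen 6 (rule 149): 0011100001
Gen 7 (rule 86): 0100110011
Gen 8 (rule 210): 1011011101
Gen 9 (rule 149): 1000001001
Gen 10 (rule 86): 1100011111
Gen 11 (rule 210): 0110101111
Gen 12 (rule 149): 0000100110
Gen 13 (rule 86): 0001111011
Gen 14 (rule 210): 0010111001
Gen 15 (rule 149): 1010010101
Gen 16 (rule 86): 1011110101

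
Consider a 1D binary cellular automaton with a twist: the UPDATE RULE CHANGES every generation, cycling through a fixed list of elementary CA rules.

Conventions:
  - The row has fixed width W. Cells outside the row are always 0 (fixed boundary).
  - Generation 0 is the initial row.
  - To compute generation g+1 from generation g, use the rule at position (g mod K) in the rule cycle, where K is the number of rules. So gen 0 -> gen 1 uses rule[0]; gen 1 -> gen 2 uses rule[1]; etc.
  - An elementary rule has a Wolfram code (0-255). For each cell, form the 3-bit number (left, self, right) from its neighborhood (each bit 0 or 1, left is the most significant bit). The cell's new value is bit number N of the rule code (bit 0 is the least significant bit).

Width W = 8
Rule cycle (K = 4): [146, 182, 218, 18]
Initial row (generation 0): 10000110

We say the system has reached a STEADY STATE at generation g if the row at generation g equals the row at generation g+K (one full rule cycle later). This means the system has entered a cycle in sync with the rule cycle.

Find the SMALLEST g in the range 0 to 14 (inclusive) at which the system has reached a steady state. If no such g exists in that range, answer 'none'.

Answer: 4

Derivation:
Gen 0: 10000110
Gen 1 (rule 146): 01001001
Gen 2 (rule 182): 11111111
Gen 3 (rule 218): 11111111
Gen 4 (rule 18): 00000000
Gen 5 (rule 146): 00000000
Gen 6 (rule 182): 00000000
Gen 7 (rule 218): 00000000
Gen 8 (rule 18): 00000000
Gen 9 (rule 146): 00000000
Gen 10 (rule 182): 00000000
Gen 11 (rule 218): 00000000
Gen 12 (rule 18): 00000000
Gen 13 (rule 146): 00000000
Gen 14 (rule 182): 00000000
Gen 15 (rule 218): 00000000
Gen 16 (rule 18): 00000000
Gen 17 (rule 146): 00000000
Gen 18 (rule 182): 00000000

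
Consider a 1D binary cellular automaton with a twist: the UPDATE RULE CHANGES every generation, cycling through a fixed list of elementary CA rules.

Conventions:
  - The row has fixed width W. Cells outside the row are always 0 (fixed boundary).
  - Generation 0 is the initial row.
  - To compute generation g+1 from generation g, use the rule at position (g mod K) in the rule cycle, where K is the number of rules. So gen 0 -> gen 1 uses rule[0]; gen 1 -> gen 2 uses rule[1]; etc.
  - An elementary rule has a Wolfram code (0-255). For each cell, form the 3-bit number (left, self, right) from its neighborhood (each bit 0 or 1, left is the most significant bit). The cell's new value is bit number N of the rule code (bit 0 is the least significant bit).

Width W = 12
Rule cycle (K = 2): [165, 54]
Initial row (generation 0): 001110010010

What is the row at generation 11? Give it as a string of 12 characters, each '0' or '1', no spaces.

Answer: 000110010011

Derivation:
Gen 0: 001110010010
Gen 1 (rule 165): 100100010010
Gen 2 (rule 54): 111110111111
Gen 3 (rule 165): 011101011110
Gen 4 (rule 54): 100011100001
Gen 5 (rule 165): 101001001101
Gen 6 (rule 54): 111111110011
Gen 7 (rule 165): 011111100000
Gen 8 (rule 54): 100000010000
Gen 9 (rule 165): 101111010111
Gen 10 (rule 54): 110000111000
Gen 11 (rule 165): 000110010011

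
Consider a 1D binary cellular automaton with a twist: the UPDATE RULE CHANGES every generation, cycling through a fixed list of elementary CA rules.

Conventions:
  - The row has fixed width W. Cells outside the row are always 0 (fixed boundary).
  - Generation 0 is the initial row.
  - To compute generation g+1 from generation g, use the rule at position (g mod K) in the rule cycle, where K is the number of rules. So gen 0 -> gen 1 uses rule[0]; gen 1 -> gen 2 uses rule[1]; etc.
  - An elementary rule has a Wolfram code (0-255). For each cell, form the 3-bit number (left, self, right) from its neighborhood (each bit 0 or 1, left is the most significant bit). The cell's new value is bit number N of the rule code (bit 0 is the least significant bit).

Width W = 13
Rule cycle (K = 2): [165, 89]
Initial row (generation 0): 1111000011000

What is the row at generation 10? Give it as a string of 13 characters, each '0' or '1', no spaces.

Gen 0: 1111000011000
Gen 1 (rule 165): 0110011000011
Gen 2 (rule 89): 0111011111011
Gen 3 (rule 165): 0010101110100
Gen 4 (rule 89): 1000001010011
Gen 5 (rule 165): 1011101110000
Gen 6 (rule 89): 0010101011111
Gen 7 (rule 165): 1011111101110
Gen 8 (rule 89): 0010000101011
Gen 9 (rule 165): 1010110111100
Gen 10 (rule 89): 0000110100111

Answer: 0000110100111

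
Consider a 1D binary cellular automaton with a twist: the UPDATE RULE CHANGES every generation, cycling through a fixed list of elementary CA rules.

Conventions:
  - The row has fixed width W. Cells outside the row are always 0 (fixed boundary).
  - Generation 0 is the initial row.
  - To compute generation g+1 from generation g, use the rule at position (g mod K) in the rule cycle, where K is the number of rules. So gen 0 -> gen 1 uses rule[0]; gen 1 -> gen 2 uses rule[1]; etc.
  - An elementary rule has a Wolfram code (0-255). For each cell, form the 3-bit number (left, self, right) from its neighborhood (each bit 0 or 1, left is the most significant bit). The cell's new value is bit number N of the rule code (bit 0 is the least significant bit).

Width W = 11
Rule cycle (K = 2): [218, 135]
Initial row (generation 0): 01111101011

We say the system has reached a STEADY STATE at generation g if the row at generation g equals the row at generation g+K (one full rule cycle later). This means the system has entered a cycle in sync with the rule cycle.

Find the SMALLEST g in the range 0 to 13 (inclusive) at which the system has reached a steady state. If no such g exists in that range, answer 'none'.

Answer: 3

Derivation:
Gen 0: 01111101011
Gen 1 (rule 218): 11111100011
Gen 2 (rule 135): 01111001100
Gen 3 (rule 218): 11111111110
Gen 4 (rule 135): 01111111100
Gen 5 (rule 218): 11111111110
Gen 6 (rule 135): 01111111100
Gen 7 (rule 218): 11111111110
Gen 8 (rule 135): 01111111100
Gen 9 (rule 218): 11111111110
Gen 10 (rule 135): 01111111100
Gen 11 (rule 218): 11111111110
Gen 12 (rule 135): 01111111100
Gen 13 (rule 218): 11111111110
Gen 14 (rule 135): 01111111100
Gen 15 (rule 218): 11111111110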